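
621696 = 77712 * 8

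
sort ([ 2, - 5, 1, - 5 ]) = [ - 5, - 5,  1, 2 ] 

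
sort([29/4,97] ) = [29/4, 97]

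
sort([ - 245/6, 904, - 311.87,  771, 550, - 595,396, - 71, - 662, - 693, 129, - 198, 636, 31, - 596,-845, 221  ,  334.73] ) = [ - 845, - 693, - 662, - 596, - 595, - 311.87, - 198,-71, - 245/6, 31, 129, 221, 334.73,396, 550, 636,771, 904] 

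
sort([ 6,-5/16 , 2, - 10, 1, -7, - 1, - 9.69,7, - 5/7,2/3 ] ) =[ - 10, -9.69, - 7, - 1, - 5/7, - 5/16,2/3,1,2, 6,7] 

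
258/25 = 10+8/25 = 10.32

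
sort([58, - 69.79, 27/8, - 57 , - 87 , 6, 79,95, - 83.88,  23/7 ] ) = [ - 87, - 83.88, - 69.79,  -  57 , 23/7, 27/8  ,  6,58,79,95]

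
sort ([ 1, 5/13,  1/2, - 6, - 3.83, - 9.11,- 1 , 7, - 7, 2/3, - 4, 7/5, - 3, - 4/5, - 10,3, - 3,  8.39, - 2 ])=[ - 10, - 9.11, - 7,  -  6, - 4, -3.83, - 3, - 3,-2, - 1, - 4/5, 5/13, 1/2,2/3, 1,7/5, 3,7,8.39] 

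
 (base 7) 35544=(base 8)21753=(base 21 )KHI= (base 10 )9195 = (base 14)34CB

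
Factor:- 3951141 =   -  3^1*43^1*109^1*281^1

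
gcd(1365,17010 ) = 105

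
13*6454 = 83902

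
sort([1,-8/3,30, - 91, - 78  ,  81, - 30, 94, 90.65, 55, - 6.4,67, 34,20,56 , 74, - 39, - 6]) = [ -91,-78, - 39, - 30 , - 6.4 ,-6, - 8/3,1,20, 30, 34, 55, 56, 67 , 74, 81,90.65,94] 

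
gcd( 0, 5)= 5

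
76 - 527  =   - 451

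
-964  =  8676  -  9640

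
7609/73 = 104 + 17/73 = 104.23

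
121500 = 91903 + 29597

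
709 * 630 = 446670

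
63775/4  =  63775/4 = 15943.75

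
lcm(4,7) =28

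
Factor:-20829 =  - 3^1*53^1*131^1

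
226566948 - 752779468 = -526212520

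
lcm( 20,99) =1980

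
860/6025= 172/1205 = 0.14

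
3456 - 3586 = -130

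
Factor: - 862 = -2^1*431^1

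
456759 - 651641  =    -  194882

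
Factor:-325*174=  - 2^1*3^1 * 5^2*13^1 * 29^1 = - 56550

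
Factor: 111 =3^1 * 37^1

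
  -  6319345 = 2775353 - 9094698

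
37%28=9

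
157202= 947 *166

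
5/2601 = 5/2601 = 0.00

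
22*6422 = 141284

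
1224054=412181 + 811873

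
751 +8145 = 8896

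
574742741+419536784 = 994279525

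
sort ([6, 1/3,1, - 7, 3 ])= [ - 7, 1/3, 1,3, 6]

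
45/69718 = 45/69718 =0.00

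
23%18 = 5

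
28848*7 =201936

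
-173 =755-928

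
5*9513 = 47565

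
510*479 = 244290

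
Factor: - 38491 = -61^1*631^1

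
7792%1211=526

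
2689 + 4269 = 6958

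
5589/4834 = 1+ 755/4834 = 1.16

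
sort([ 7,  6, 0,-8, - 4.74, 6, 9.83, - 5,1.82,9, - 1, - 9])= [ - 9,  -  8, -5 ,-4.74,-1,  0, 1.82, 6, 6, 7,9, 9.83 ]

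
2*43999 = 87998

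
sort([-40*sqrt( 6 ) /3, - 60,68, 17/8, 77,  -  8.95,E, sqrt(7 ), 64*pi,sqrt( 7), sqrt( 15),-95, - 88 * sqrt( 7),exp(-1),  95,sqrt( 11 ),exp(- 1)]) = [  -  88*sqrt(7), - 95, - 60 , - 40*sqrt(6)/3,-8.95,exp(  -  1),exp( - 1)  ,  17/8,sqrt( 7), sqrt( 7),E,sqrt(11) , sqrt( 15), 68 , 77,95, 64*pi]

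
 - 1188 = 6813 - 8001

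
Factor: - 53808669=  - 3^2*439^1 *13619^1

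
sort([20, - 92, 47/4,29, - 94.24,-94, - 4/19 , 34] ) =[ -94.24,  -  94,-92,  -  4/19, 47/4 , 20,29 , 34]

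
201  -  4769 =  - 4568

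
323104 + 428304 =751408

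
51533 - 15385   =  36148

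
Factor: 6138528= 2^5*3^1*11^1 * 5813^1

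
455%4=3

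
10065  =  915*11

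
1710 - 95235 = -93525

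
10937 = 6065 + 4872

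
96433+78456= 174889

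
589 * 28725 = 16919025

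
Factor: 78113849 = 11^2 *29^1*113^1 * 197^1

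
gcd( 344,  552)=8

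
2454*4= 9816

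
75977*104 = 7901608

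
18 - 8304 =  - 8286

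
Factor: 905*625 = 5^5*181^1=565625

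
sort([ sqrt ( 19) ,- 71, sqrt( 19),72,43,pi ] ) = [ - 71 , pi, sqrt( 19),sqrt( 19 ),  43,72]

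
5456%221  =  152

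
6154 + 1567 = 7721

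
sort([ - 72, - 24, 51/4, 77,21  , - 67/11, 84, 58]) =[ - 72, - 24, - 67/11, 51/4,  21, 58, 77, 84]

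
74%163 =74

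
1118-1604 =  - 486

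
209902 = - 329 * ( - 638)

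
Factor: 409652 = 2^2* 47^1 *2179^1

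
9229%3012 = 193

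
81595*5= 407975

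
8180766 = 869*9414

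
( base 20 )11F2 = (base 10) 8702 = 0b10000111111110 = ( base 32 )8FU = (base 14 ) 3258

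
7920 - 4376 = 3544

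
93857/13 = 93857/13=7219.77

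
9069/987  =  9 + 62/329 = 9.19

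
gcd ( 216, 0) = 216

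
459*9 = 4131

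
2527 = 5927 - 3400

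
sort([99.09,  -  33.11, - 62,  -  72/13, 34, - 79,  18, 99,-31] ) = [-79, - 62, - 33.11,  -  31, -72/13  ,  18 , 34,99, 99.09]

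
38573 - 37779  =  794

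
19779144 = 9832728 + 9946416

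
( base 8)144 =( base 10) 100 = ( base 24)44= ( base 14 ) 72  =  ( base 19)55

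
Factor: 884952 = 2^3*3^3*17^1*241^1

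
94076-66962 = 27114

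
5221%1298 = 29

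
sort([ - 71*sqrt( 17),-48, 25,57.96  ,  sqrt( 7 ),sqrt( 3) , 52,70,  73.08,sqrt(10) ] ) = [  -  71 * sqrt(17), - 48, sqrt( 3),sqrt(7), sqrt( 10),  25,52,57.96,70,73.08 ] 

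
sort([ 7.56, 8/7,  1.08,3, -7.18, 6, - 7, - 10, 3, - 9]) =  [-10,-9 , - 7.18,  -  7,1.08 , 8/7, 3 , 3,6,7.56 ] 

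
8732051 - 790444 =7941607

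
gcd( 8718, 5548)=2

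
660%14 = 2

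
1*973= 973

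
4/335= 4/335 = 0.01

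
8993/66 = 136+17/66 = 136.26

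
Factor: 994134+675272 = 2^1* 834703^1 = 1669406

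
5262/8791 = 5262/8791 = 0.60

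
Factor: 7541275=5^2 * 7^1 * 43093^1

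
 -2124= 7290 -9414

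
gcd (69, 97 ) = 1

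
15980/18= 7990/9 = 887.78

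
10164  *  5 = 50820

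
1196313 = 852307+344006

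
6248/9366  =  3124/4683 =0.67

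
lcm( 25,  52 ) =1300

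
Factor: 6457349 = 2069^1 * 3121^1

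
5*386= 1930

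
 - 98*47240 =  - 4629520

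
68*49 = 3332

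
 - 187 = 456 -643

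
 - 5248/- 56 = 93  +  5/7 = 93.71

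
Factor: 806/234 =3^ ( - 2 ) *31^1 = 31/9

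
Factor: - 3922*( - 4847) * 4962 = 2^2 * 3^1*37^2 * 53^1 * 131^1*827^1 = 94327292508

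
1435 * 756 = 1084860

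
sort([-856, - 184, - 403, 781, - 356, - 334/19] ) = [ - 856, - 403, - 356, - 184, - 334/19, 781]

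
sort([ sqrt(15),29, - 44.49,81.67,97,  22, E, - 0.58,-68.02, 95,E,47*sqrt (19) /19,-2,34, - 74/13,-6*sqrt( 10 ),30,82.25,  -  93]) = [-93,  -  68.02, - 44.49, - 6*sqrt( 10 ), - 74/13, - 2, - 0.58, E,E,sqrt ( 15 ),47*sqrt (19 )/19,22,29, 30,34,81.67, 82.25, 95,97]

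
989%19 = 1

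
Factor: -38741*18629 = - 721706089 = - 13^1 * 19^1*1433^1 * 2039^1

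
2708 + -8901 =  - 6193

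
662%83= 81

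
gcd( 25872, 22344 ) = 1176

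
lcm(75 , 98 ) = 7350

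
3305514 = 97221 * 34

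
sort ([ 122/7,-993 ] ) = [ - 993,122/7 ] 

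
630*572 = 360360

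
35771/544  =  65 + 411/544 =65.76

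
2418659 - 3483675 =  -  1065016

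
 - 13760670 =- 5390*2553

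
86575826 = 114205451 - 27629625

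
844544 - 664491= 180053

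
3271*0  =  0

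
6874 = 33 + 6841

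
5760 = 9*640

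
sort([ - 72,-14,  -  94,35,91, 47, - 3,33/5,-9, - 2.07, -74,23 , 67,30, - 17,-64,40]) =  [ - 94, - 74, - 72, - 64, - 17, - 14, - 9,-3, - 2.07,33/5,23,30,35, 40,47,67,91]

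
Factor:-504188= - 2^2*126047^1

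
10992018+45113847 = 56105865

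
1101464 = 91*12104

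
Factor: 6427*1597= 1597^1* 6427^1 =10263919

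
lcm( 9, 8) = 72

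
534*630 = 336420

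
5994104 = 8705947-2711843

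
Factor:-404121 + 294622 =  - 109499 = -13^1*8423^1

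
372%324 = 48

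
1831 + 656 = 2487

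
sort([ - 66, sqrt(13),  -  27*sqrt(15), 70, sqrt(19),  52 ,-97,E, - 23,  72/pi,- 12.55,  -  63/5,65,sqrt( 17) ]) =[  -  27*sqrt( 15 ),  -  97,-66,  -  23, - 63/5, - 12.55, E, sqrt(13), sqrt( 17), sqrt( 19), 72/pi, 52, 65, 70]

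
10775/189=57 + 2/189 = 57.01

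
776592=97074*8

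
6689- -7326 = 14015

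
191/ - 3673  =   -191/3673 = -  0.05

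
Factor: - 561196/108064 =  - 457/88 = - 2^( - 3)*11^ (-1) * 457^1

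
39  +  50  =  89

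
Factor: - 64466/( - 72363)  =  2^1*3^( - 1)*24121^( - 1)*32233^1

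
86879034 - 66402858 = 20476176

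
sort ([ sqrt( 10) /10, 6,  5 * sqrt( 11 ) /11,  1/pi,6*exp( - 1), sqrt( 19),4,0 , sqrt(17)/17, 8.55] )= [ 0, sqrt ( 17)/17,sqrt(10)/10,1/pi,5*sqrt(11)/11, 6*exp( - 1 ),4,sqrt(19),6,8.55 ]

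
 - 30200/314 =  - 97 +129/157=- 96.18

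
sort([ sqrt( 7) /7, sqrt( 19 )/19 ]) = [ sqrt(19)/19, sqrt( 7) /7]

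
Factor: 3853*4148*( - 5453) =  - 87151176532 = - 2^2*7^1*17^1*19^1*41^1*61^1*3853^1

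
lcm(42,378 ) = 378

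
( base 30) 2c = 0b1001000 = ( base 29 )2E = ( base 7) 132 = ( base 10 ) 72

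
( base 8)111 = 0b1001001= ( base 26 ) 2l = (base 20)3d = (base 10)73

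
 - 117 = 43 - 160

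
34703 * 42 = 1457526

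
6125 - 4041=2084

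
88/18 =44/9 = 4.89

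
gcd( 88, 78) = 2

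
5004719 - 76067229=  -  71062510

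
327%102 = 21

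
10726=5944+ 4782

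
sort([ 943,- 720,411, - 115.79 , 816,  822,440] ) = [ - 720, - 115.79,  411, 440, 816, 822, 943 ]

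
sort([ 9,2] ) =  [ 2  ,  9 ] 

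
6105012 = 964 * 6333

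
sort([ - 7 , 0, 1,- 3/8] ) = [ - 7, - 3/8, 0  ,  1 ] 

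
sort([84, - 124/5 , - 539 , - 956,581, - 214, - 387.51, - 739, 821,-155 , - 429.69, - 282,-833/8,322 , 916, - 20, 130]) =[ - 956 , - 739, - 539, - 429.69,- 387.51,  -  282, - 214,-155, - 833/8, - 124/5, -20, 84,130,322,581,821,916]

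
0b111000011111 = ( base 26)591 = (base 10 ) 3615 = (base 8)7037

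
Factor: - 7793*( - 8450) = 2^1 * 5^2*13^2*7793^1 = 65850850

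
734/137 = 734/137 = 5.36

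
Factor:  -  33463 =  - 109^1*307^1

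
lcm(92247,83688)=8117736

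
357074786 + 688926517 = 1046001303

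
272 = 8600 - 8328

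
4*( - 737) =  - 2948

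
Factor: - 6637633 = - 17^1*390449^1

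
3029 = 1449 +1580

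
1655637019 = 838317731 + 817319288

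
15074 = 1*15074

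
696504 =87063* 8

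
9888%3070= 678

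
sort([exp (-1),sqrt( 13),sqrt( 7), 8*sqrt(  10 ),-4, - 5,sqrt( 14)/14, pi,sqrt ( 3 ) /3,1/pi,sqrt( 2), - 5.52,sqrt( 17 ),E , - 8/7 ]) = [-5.52, - 5, - 4,-8/7 , sqrt( 14)/14, 1/pi,exp( - 1), sqrt(3)/3, sqrt(2),sqrt (7 ),  E, pi,sqrt( 13),sqrt( 17 ), 8*sqrt( 10)] 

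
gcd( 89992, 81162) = 2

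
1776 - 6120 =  - 4344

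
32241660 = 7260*4441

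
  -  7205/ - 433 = 16 + 277/433 = 16.64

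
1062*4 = 4248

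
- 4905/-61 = 80  +  25/61 = 80.41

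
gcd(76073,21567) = 1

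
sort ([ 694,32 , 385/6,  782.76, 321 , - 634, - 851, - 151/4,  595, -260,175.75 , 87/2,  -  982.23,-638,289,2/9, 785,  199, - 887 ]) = [ - 982.23, - 887,-851,- 638 , - 634,- 260, - 151/4,2/9,32,  87/2, 385/6,175.75,199,289,321, 595,694,  782.76, 785 ] 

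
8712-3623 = 5089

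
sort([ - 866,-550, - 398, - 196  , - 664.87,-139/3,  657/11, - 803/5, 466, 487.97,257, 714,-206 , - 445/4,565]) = [-866,-664.87, - 550, - 398, - 206, - 196, - 803/5,-445/4, - 139/3,657/11,257 , 466, 487.97,  565, 714 ] 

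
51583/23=2242  +  17/23 = 2242.74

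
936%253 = 177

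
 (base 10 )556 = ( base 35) FV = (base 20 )17g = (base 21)15A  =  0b1000101100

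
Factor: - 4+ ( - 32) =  - 36 = - 2^2*3^2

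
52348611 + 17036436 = 69385047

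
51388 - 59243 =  - 7855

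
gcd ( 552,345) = 69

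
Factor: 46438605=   3^2*5^1  *59^1*17491^1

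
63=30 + 33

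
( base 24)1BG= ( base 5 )11411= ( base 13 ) 50b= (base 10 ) 856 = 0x358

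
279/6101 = 279/6101 = 0.05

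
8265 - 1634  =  6631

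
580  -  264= 316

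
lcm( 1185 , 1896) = 9480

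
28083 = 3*9361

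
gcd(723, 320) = 1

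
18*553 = 9954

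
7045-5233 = 1812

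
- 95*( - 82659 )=7852605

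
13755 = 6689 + 7066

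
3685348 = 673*5476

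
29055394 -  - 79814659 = 108870053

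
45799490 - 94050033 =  - 48250543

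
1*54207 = 54207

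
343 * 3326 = 1140818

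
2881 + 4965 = 7846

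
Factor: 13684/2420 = 311/55 = 5^( - 1 )*11^(-1)*311^1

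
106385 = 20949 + 85436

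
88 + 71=159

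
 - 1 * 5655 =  -5655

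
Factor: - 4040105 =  - 5^1* 808021^1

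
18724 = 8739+9985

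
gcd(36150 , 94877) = 1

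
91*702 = 63882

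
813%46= 31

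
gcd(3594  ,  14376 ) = 3594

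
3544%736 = 600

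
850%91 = 31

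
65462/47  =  65462/47 = 1392.81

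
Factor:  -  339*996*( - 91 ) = 2^2*3^2*7^1 * 13^1*83^1*113^1 = 30725604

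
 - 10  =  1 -11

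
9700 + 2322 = 12022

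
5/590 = 1/118 = 0.01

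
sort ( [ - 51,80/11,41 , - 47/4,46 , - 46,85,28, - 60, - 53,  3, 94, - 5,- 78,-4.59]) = [ - 78 ,  -  60, - 53, - 51, - 46, - 47/4, - 5, - 4.59, 3,80/11,28, 41,46, 85,94] 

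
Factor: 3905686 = 2^1 * 397^1*4919^1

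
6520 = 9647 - 3127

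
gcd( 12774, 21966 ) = 6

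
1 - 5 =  - 4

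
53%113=53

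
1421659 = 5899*241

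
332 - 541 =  - 209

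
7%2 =1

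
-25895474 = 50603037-76498511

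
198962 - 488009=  - 289047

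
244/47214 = 2/387 = 0.01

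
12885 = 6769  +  6116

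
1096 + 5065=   6161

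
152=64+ 88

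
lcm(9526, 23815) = 47630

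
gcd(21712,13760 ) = 16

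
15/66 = 5/22 = 0.23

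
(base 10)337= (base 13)1cc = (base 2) 101010001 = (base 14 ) 1A1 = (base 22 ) F7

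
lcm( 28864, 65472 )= 2684352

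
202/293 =202/293=0.69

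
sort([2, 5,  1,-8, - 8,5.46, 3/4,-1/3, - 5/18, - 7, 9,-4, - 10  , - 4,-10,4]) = [-10, - 10, -8,- 8, - 7, - 4, - 4,-1/3,  -  5/18,  3/4, 1,2, 4 , 5,5.46, 9]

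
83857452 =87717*956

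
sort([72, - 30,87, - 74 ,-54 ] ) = [-74, - 54, - 30  ,  72,87]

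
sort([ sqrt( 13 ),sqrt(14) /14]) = [sqrt( 14 ) /14, sqrt (13 ) ]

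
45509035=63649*715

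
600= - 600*( - 1)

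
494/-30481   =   - 494/30481=- 0.02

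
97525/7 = 13932 + 1/7  =  13932.14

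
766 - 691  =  75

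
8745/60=145 + 3/4 = 145.75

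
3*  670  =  2010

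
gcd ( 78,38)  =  2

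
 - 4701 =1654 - 6355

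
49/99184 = 49/99184 = 0.00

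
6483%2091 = 210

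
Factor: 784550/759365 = 2^1*5^1*13^1*17^1*29^(-1) * 71^1*5237^(-1) =156910/151873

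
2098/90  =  1049/45 = 23.31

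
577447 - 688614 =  - 111167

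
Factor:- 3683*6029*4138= - 91883491366 = - 2^1*29^1*127^1*2069^1*6029^1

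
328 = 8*41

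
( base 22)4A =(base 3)10122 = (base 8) 142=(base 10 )98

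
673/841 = 673/841 =0.80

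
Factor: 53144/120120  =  3^(-1)*5^( - 1)*11^ ( -1)*73^1=73/165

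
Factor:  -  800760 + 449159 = - 351601=- 23^1*15287^1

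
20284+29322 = 49606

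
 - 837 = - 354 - 483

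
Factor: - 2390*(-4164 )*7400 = 73644504000  =  2^6 * 3^1 * 5^3*37^1*239^1*347^1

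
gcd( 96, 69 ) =3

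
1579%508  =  55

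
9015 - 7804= 1211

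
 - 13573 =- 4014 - 9559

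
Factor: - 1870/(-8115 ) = 374/1623 = 2^1 * 3^(-1)*11^1*17^1 * 541^( - 1)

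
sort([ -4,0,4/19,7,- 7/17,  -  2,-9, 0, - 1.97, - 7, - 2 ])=[ - 9, - 7,-4, - 2, - 2, - 1.97,- 7/17,0, 0, 4/19, 7 ]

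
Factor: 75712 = 2^6*7^1*13^2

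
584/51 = 11 + 23/51 = 11.45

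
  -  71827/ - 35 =10261/5 = 2052.20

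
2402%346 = 326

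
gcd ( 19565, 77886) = 1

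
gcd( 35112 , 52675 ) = 7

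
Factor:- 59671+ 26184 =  - 33487   =  - 33487^1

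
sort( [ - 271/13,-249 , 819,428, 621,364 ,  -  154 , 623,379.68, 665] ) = [- 249, - 154, - 271/13, 364, 379.68 , 428,621 , 623,665,819 ] 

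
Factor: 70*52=3640 = 2^3*5^1*7^1*13^1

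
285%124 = 37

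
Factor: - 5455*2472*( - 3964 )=53453588640 = 2^5 * 3^1*5^1*103^1 * 991^1 * 1091^1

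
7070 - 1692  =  5378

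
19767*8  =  158136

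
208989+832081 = 1041070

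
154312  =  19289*8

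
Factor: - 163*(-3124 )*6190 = 3152022280 = 2^3*5^1*11^1*71^1*163^1*619^1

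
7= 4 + 3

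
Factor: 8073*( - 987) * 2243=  -17872338393 = - 3^4*7^1*13^1 * 23^1  *  47^1*2243^1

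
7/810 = 7/810 = 0.01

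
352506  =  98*3597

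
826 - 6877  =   - 6051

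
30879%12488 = 5903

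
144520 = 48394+96126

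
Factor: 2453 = 11^1*223^1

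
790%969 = 790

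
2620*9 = 23580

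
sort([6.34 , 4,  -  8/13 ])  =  [ - 8/13,4, 6.34 ] 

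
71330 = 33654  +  37676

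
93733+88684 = 182417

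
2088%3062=2088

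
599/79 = 599/79 = 7.58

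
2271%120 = 111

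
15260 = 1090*14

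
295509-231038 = 64471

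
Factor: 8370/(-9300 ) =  -2^(-1)*3^2 * 5^(-1) = - 9/10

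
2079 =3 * 693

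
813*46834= 38076042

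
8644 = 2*4322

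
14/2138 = 7/1069 = 0.01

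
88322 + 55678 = 144000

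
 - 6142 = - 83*74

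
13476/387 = 34  +  106/129 = 34.82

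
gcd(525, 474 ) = 3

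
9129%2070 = 849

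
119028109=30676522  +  88351587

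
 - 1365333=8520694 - 9886027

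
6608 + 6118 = 12726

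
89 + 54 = 143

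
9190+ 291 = 9481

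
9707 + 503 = 10210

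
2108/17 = 124 = 124.00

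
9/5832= 1/648 =0.00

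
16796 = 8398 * 2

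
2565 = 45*57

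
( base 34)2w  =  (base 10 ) 100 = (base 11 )91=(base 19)55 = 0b1100100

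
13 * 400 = 5200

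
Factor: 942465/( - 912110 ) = -2^( - 1)*3^1*83^1*197^( - 1) * 463^ ( - 1)* 757^1 = - 188493/182422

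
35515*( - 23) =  - 816845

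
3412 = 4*853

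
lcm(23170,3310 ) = 23170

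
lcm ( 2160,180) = 2160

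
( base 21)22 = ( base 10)44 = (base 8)54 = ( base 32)1C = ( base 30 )1e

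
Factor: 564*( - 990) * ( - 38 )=21217680 = 2^4*3^3*5^1*11^1*19^1*47^1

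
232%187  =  45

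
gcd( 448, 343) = 7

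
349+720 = 1069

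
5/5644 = 5/5644 = 0.00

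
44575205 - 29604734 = 14970471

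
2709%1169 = 371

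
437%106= 13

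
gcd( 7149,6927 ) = 3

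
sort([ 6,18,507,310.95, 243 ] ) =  [6 , 18, 243, 310.95 , 507] 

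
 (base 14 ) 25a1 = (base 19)I5G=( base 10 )6609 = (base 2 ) 1100111010001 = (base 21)EKF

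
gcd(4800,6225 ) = 75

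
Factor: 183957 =3^1*17^1*3607^1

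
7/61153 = 7/61153= 0.00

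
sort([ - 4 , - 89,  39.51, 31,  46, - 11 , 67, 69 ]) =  [ - 89,  -  11, - 4, 31,39.51,46, 67,  69 ] 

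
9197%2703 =1088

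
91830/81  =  30610/27 = 1133.70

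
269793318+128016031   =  397809349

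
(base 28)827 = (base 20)fgf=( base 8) 14277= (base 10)6335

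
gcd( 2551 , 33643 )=1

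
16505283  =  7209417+9295866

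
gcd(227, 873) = 1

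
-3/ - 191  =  3/191  =  0.02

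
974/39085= 974/39085 = 0.02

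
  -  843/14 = -61 + 11/14 = - 60.21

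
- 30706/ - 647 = 47 + 297/647 = 47.46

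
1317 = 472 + 845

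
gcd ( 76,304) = 76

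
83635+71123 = 154758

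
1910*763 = 1457330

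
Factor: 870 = 2^1*3^1*5^1*29^1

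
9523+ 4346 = 13869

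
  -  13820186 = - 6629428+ - 7190758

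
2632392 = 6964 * 378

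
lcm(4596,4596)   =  4596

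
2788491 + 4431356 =7219847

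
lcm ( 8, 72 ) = 72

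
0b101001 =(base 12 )35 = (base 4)221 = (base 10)41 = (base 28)1d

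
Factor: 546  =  2^1 * 3^1 *7^1*  13^1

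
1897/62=30 + 37/62= 30.60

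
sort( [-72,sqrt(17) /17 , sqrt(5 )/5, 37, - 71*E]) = [ - 71 * E, - 72, sqrt(17) /17,  sqrt( 5 )/5,37 ]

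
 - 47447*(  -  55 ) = 2609585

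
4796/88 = 109/2=54.50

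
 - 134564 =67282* ( - 2) 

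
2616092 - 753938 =1862154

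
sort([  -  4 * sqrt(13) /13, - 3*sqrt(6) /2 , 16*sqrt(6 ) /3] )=[ -3*sqrt( 6 )/2, - 4*sqrt( 13 ) /13,16*sqrt(6 )/3 ]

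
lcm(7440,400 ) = 37200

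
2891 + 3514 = 6405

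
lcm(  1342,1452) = 88572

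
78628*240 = 18870720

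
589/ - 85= -589/85= - 6.93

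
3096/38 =81 + 9/19 = 81.47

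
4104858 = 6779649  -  2674791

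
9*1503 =13527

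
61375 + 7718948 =7780323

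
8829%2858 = 255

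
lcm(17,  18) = 306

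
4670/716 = 6 + 187/358 = 6.52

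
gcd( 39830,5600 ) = 70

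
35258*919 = 32402102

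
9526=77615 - 68089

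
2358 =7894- 5536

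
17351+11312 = 28663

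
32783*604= 19800932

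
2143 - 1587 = 556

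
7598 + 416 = 8014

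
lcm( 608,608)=608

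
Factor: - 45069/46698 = -2^( - 1 ) *43^( - 1 ) * 83^1 = - 83/86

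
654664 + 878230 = 1532894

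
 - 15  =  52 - 67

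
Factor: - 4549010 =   -  2^1*5^1*193^1*2357^1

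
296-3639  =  - 3343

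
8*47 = 376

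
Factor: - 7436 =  - 2^2*11^1*13^2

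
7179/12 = 598 + 1/4 = 598.25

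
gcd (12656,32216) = 8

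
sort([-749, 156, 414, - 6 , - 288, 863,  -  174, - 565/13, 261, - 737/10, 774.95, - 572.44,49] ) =[ - 749, - 572.44, - 288,- 174, - 737/10 ,  -  565/13,  -  6, 49, 156, 261, 414, 774.95, 863 ]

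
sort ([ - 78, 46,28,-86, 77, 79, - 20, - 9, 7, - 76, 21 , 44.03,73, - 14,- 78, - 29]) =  [ -86  , - 78,-78, - 76, - 29, - 20, - 14, -9,7, 21,28,44.03, 46 , 73,77,  79]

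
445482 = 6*74247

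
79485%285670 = 79485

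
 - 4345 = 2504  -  6849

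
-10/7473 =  - 1+7463/7473=   - 0.00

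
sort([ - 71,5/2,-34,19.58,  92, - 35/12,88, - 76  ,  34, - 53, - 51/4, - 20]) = [ - 76, - 71, - 53, - 34, - 20, - 51/4, - 35/12,5/2,19.58,34,88  ,  92]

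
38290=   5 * 7658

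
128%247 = 128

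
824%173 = 132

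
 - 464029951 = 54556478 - 518586429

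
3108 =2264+844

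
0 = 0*7507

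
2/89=2/89 = 0.02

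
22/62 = 11/31 = 0.35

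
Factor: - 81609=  - 3^1*11^1*2473^1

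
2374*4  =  9496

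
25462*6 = 152772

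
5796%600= 396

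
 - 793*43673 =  - 34632689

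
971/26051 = 971/26051 = 0.04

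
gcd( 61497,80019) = 9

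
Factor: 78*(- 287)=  -2^1*3^1*7^1*13^1*41^1 = - 22386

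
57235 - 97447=-40212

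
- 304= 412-716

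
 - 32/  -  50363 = 32/50363 = 0.00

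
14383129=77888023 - 63504894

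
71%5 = 1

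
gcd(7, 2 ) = 1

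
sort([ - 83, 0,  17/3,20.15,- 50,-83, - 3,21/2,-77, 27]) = [  -  83,-83,-77, - 50,-3,0, 17/3,21/2,20.15, 27]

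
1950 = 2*975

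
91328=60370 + 30958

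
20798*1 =20798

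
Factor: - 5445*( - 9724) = 2^2*3^2*5^1 * 11^3*13^1*17^1 = 52947180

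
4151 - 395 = 3756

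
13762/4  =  3440 + 1/2 = 3440.50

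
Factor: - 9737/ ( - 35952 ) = 13/48 = 2^(-4) *3^( - 1)*13^1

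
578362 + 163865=742227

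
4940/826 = 5 + 405/413= 5.98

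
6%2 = 0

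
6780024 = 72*94167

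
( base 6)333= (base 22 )5j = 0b10000001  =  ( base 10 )129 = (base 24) 59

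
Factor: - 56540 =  - 2^2*5^1*11^1*257^1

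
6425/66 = 6425/66 = 97.35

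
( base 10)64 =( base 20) 34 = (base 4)1000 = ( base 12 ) 54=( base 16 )40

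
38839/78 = 38839/78 = 497.94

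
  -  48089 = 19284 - 67373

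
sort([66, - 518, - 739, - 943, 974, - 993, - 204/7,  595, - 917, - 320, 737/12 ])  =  [  -  993  ,-943, - 917,  -  739, - 518, - 320, - 204/7,737/12,66, 595, 974]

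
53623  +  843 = 54466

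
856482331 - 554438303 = 302044028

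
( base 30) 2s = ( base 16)58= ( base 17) 53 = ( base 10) 88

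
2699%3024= 2699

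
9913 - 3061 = 6852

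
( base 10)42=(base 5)132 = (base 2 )101010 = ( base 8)52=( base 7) 60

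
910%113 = 6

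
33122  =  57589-24467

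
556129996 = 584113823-27983827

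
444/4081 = 444/4081 = 0.11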